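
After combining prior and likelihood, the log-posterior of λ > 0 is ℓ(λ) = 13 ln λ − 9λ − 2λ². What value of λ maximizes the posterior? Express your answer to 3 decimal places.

λ̂_MAP = 1.000

ℓ'(λ) = 13/λ − 9 − 4λ. Setting this to zero and multiplying by λ: 4λ² + 9λ − 13 = 0.
λ = (−9 + √(9² + 4·4·13)) / (2·4) = (−9 + √289) / 8 = (−9 + 17)/8 = 1.
ℓ''(λ) = −13/λ² − 4 < 0, confirming a maximum.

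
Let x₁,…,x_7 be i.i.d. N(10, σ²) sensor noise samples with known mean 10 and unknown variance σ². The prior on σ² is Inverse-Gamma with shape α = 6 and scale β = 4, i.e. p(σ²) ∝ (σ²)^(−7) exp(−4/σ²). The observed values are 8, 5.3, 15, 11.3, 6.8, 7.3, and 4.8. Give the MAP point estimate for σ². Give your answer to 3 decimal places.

σ̂²_MAP = 5.017

Sum of squared deviations about the known mean: SS = (8−10)² + (5.3−10)² + (15−10)² + (11.3−10)² + (6.8−10)² + (7.3−10)² + (4.8−10)² = 97.35.
The Normal likelihood contributes (σ²)^(−n/2) exp(−SS/(2σ²)), so the posterior is Inverse-Gamma(α + n/2, β + SS/2) = Inverse-Gamma(9.5, 52.675).
The mode of Inverse-Gamma(a, b) is b/(a+1) = 52.675/10.5 ≈ 5.017.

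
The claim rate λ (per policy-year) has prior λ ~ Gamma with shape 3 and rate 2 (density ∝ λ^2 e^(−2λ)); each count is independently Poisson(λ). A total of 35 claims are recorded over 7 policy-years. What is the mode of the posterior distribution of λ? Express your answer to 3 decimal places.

λ̂_MAP = 4.111

Σxᵢ = 35, n = 7.
Posterior ∝ λ^2e^(−2λ) · λ^35e^(−7λ) = λ^37e^(−9λ), i.e. Gamma(shape=38, rate=9).
The mode of a Gamma(a, b) with a ≥ 1 (shape–rate) is (a−1)/b = 37/9 ≈ 4.111.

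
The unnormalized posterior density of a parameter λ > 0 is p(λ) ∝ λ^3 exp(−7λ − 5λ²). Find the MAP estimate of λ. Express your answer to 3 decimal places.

ℓ'(λ) = 3/λ − 7 − 10λ. Setting this to zero and multiplying by λ: 10λ² + 7λ − 3 = 0.
λ = (−7 + √(7² + 4·10·3)) / (2·10) = (−7 + √169) / 20 = (−7 + 13)/20 = 3/10.
ℓ''(λ) = −3/λ² − 10 < 0, confirming a maximum.

λ̂_MAP = 0.300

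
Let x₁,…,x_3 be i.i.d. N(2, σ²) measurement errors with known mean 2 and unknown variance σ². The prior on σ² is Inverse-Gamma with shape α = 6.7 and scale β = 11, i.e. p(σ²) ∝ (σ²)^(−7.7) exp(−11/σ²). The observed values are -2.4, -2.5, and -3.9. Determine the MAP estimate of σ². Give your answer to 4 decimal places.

σ̂²_MAP = 5.2402

Sum of squared deviations about the known mean: SS = (-2.4−2)² + (-2.5−2)² + (-3.9−2)² = 74.42.
The Normal likelihood contributes (σ²)^(−n/2) exp(−SS/(2σ²)), so the posterior is Inverse-Gamma(α + n/2, β + SS/2) = Inverse-Gamma(8.2, 48.21).
The mode of Inverse-Gamma(a, b) is b/(a+1) = 48.21/9.2 ≈ 5.2402.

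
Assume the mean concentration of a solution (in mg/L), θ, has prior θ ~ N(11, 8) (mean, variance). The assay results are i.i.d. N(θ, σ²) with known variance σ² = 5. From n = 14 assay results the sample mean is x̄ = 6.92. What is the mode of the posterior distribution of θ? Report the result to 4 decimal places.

n = 14, x̄ = 6.92.
For a Normal prior and Normal likelihood with known variance, the posterior is Normal; its mode equals its mean, the precision-weighted average.
Prior precision 1/σ₀² = 1/8 = 0.125; data precision n/σ² = 14/5 = 2.8.
θ̂ = (0.125·11 + 2.8·6.92) / (0.125 + 2.8) = 20.751/2.925 = 6917/975 ≈ 7.0944.

θ̂_MAP = 7.0944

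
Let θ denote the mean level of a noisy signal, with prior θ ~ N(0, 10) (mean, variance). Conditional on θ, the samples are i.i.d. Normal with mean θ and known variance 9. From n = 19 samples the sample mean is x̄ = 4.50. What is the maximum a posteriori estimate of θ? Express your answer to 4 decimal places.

n = 19, x̄ = 4.50.
For a Normal prior and Normal likelihood with known variance, the posterior is Normal; its mode equals its mean, the precision-weighted average.
Prior precision 1/σ₀² = 1/10 = 0.1; data precision n/σ² = 19/9.
θ̂ = (0.1·0 + (19/9)·4.5) / (0.1 + 19/9) = 9.5/(199/90) = 855/199 ≈ 4.2965.

θ̂_MAP = 4.2965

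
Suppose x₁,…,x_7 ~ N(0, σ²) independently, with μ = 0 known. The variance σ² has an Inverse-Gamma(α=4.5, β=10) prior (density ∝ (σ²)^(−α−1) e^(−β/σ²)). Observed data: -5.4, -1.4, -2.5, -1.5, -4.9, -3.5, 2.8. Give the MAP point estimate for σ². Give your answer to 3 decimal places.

σ̂²_MAP = 5.762

Sum of squared deviations about the known mean: SS = (-5.4−0)² + (-1.4−0)² + (-2.5−0)² + (-1.5−0)² + (-4.9−0)² + (-3.5−0)² + (2.8−0)² = 83.72.
The Normal likelihood contributes (σ²)^(−n/2) exp(−SS/(2σ²)), so the posterior is Inverse-Gamma(α + n/2, β + SS/2) = Inverse-Gamma(8, 51.86).
The mode of Inverse-Gamma(a, b) is b/(a+1) = 51.86/9 ≈ 5.762.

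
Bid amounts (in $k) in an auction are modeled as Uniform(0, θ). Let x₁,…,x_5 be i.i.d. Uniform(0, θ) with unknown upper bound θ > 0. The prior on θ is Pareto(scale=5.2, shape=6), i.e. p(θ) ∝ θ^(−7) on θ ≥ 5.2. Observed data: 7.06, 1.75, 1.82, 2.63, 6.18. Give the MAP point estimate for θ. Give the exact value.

θ̂_MAP = 7.06

The Uniform(0, θ) likelihood is θ^(−n) for θ ≥ max(xᵢ), zero otherwise. Here max(xᵢ) = 7.06.
Posterior ∝ θ^(−7) · θ^(−5) = θ^(−12) on θ ≥ max(5.2, 7.06) = 7.06.
This density is strictly decreasing in θ, so the posterior mode lies at the lower boundary of the support.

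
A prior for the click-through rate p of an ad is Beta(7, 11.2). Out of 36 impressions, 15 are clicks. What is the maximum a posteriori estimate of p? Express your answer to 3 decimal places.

p̂_MAP = 0.402

Prior: Beta(7, 11.2).
Data: 15 successes in 36 trials. The binomial likelihood contributes p^15(1−p)^21, so the posterior is Beta(7+15, 11.2+21) = Beta(22, 32.2).
For Beta(a, b) with a, b > 1 the mode is (a−1)/(a+b−2) = 21/52.2 ≈ 0.402.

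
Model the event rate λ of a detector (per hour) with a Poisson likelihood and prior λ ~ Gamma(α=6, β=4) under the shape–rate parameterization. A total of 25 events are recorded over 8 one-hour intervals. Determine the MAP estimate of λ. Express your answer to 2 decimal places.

λ̂_MAP = 2.50

Σxᵢ = 25, n = 8.
Posterior ∝ λ^5e^(−4λ) · λ^25e^(−8λ) = λ^30e^(−12λ), i.e. Gamma(shape=31, rate=12).
The mode of a Gamma(a, b) with a ≥ 1 (shape–rate) is (a−1)/b = 30/12 ≈ 2.50.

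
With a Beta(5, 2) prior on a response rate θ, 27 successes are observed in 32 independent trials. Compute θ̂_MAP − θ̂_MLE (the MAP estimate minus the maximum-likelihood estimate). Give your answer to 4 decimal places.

Posterior is Beta(32, 7); MAP = (32−1)/(39−2) = 31/37 ≈ 0.83784.
MLE ignores the prior: θ̂_MLE = k/n = 27/32 ≈ 0.84375.
Difference = 31/37 − 27/32 = -7/1184 ≈ -0.0059.

MAP − MLE = -0.0059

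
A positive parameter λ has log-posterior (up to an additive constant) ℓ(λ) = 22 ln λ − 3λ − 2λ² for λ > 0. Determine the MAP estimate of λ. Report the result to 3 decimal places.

ℓ'(λ) = 22/λ − 3 − 4λ. Setting this to zero and multiplying by λ: 4λ² + 3λ − 22 = 0.
λ = (−3 + √(3² + 4·4·22)) / (2·4) = (−3 + √361) / 8 = (−3 + 19)/8 = 2.
ℓ''(λ) = −22/λ² − 4 < 0, confirming a maximum.

λ̂_MAP = 2.000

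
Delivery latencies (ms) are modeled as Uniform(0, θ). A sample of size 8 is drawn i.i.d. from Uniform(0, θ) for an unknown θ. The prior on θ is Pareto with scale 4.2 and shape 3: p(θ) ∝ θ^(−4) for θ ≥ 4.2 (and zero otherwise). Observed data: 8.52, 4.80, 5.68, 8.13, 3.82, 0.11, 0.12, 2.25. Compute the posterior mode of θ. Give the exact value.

θ̂_MAP = 8.52

The Uniform(0, θ) likelihood is θ^(−n) for θ ≥ max(xᵢ), zero otherwise. Here max(xᵢ) = 8.52.
Posterior ∝ θ^(−4) · θ^(−8) = θ^(−12) on θ ≥ max(4.2, 8.52) = 8.52.
This density is strictly decreasing in θ, so the posterior mode lies at the lower boundary of the support.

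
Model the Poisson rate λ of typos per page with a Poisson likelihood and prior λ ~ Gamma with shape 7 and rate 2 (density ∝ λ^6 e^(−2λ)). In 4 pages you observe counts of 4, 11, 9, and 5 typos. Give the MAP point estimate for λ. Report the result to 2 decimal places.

λ̂_MAP = 5.83

Σxᵢ = 4+11+9+5 = 29, with n = 4.
Posterior ∝ λ^6e^(−2λ) · λ^29e^(−4λ) = λ^35e^(−6λ), i.e. Gamma(shape=36, rate=6).
The mode of a Gamma(a, b) with a ≥ 1 (shape–rate) is (a−1)/b = 35/6 ≈ 5.83.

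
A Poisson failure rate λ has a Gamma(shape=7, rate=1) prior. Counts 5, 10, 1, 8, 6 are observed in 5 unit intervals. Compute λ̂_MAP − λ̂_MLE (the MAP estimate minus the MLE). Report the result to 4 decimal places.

MAP − MLE = 0.0000

Σxᵢ = 30. Posterior is Gamma(37, 6); MAP = (37−1)/6 = 36/6 ≈ 6.00000.
MLE = x̄ = 30/5 ≈ 6.00000.
Difference = 36/6 − 30/5 = 0 ≈ 0.0000.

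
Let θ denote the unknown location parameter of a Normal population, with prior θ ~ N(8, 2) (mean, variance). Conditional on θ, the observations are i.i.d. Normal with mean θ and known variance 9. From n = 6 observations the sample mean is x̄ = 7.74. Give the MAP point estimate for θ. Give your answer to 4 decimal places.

n = 6, x̄ = 7.74.
For a Normal prior and Normal likelihood with known variance, the posterior is Normal; its mode equals its mean, the precision-weighted average.
Prior precision 1/σ₀² = 1/2 = 0.5; data precision n/σ² = 6/9 = 2/3.
θ̂ = (0.5·8 + (2/3)·7.74) / (0.5 + 2/3) = 9.16/(7/6) = 1374/175 ≈ 7.8514.

θ̂_MAP = 7.8514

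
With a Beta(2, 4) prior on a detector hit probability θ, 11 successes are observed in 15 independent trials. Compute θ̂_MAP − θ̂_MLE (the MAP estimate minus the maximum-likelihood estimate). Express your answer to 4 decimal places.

MAP − MLE = -0.1018

Posterior is Beta(13, 8); MAP = (13−1)/(21−2) = 12/19 ≈ 0.63158.
MLE ignores the prior: θ̂_MLE = k/n = 11/15 ≈ 0.73333.
Difference = 12/19 − 11/15 = -29/285 ≈ -0.1018.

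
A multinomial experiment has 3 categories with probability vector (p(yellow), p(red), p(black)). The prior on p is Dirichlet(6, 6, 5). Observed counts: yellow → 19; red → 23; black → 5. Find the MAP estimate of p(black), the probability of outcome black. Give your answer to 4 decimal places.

The posterior is Dirichlet(αᵢ + nᵢ) = Dirichlet(25, 29, 10).
For a Dirichlet(a₁,…,a_K) with all aᵢ > 1, the mode has j-th component (aⱼ − 1)/(Σaᵢ − K).
Here Σaᵢ = 64 and K = 3, so p(black) = (10 − 1)/(64 − 3) = 9/61 ≈ 0.1475.

MAP estimate of p(black) = 0.1475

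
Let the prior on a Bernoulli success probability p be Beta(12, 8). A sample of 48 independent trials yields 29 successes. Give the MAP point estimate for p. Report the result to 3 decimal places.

Prior: Beta(12, 8).
Data: 29 successes in 48 trials. The binomial likelihood contributes p^29(1−p)^19, so the posterior is Beta(12+29, 8+19) = Beta(41, 27).
For Beta(a, b) with a, b > 1 the mode is (a−1)/(a+b−2) = 40/66 ≈ 0.606.

p̂_MAP = 0.606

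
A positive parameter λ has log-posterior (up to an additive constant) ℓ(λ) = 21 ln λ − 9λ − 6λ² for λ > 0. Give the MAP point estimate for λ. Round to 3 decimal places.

λ̂_MAP = 1.000

ℓ'(λ) = 21/λ − 9 − 12λ. Setting this to zero and multiplying by λ: 12λ² + 9λ − 21 = 0.
λ = (−9 + √(9² + 4·12·21)) / (2·12) = (−9 + √1089) / 24 = (−9 + 33)/24 = 1.
ℓ''(λ) = −21/λ² − 12 < 0, confirming a maximum.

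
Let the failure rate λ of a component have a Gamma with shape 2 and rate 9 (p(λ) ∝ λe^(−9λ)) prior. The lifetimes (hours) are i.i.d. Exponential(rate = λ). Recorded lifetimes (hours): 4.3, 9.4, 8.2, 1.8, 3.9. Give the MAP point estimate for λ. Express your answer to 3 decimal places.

λ̂_MAP = 0.164

The Exponential(rate=λ) likelihood is ∝ λ^n e^(−λΣtᵢ). Here n = 5 and Σtᵢ = 4.3 + 9.4 + 8.2 + 1.8 + 3.9 = 27.6.
Posterior ∝ λe^(−9λ) · λ^5e^(−27.6λ) = λ^6e^(−36.6λ), i.e. Gamma(7, 36.6).
Mode = (a−1)/b = 6/36.6 ≈ 0.164.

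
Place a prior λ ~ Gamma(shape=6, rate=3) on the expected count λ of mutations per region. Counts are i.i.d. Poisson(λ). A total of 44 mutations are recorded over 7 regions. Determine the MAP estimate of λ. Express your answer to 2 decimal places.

Σxᵢ = 44, n = 7.
Posterior ∝ λ^5e^(−3λ) · λ^44e^(−7λ) = λ^49e^(−10λ), i.e. Gamma(shape=50, rate=10).
The mode of a Gamma(a, b) with a ≥ 1 (shape–rate) is (a−1)/b = 49/10 ≈ 4.90.

λ̂_MAP = 4.90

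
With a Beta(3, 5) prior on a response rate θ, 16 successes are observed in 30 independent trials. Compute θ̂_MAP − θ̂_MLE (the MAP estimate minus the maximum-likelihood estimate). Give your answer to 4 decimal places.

MAP − MLE = -0.0333

Posterior is Beta(19, 19); MAP = (19−1)/(38−2) = 18/36 ≈ 0.50000.
MLE ignores the prior: θ̂_MLE = k/n = 16/30 ≈ 0.53333.
Difference = 18/36 − 16/30 = -1/30 ≈ -0.0333.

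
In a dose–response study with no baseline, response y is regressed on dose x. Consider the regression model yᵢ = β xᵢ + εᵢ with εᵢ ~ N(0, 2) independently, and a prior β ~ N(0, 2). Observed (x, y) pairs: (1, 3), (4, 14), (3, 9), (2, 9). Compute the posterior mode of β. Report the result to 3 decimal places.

log p(β | y) = −Σ(yᵢ − βxᵢ)²/(2·2) − β²/(2·2) + const.
Setting the derivative to zero: Σxᵢ(yᵢ − βxᵢ)/2 − β/2 = 0, so β = Σxᵢyᵢ / (Σxᵢ² + σ²/τ²).
Σxᵢyᵢ = 1·3 + 4·14 + 3·9 + 2·9 = 104; Σxᵢ² = 30; σ²/τ² = 1.
β̂_MAP = 104 / (30 + 1) = 104/31 ≈ 3.355.

β̂_MAP = 3.355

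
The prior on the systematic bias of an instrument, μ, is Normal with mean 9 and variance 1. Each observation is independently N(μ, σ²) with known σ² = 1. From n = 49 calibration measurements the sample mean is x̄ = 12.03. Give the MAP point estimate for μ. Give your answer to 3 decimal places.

n = 49, x̄ = 12.03.
For a Normal prior and Normal likelihood with known variance, the posterior is Normal; its mode equals its mean, the precision-weighted average.
Prior precision 1/σ₀² = 1/1 = 1; data precision n/σ² = 49/1 = 49.
μ̂ = (1·9 + 49·12.03) / (1 + 49) = 598.47/50 = 11.9694 ≈ 11.969.

μ̂_MAP = 11.969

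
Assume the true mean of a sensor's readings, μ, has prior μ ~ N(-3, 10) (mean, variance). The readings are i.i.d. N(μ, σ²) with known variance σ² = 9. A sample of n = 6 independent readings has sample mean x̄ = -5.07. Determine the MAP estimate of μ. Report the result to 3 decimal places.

μ̂_MAP = -4.800

n = 6, x̄ = -5.07.
For a Normal prior and Normal likelihood with known variance, the posterior is Normal; its mode equals its mean, the precision-weighted average.
Prior precision 1/σ₀² = 1/10 = 0.1; data precision n/σ² = 6/9 = 2/3.
μ̂ = (0.1·(-3) + (2/3)·(-5.07)) / (0.1 + 2/3) = (-3.68)/(23/30) = -4.800.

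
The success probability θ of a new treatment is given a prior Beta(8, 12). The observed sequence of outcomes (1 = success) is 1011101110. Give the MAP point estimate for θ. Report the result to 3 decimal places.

θ̂_MAP = 0.500

Prior: Beta(8, 12).
Data: 7 successes in 10 trials (from the sequence). The binomial likelihood contributes θ^7(1−θ)^3, so the posterior is Beta(8+7, 12+3) = Beta(15, 15).
For Beta(a, b) with a, b > 1 the mode is (a−1)/(a+b−2) = 14/28 ≈ 0.500.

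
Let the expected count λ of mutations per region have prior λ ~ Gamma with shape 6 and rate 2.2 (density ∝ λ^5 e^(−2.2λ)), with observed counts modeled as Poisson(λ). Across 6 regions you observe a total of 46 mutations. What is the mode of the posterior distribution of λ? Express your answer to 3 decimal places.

λ̂_MAP = 6.220

Σxᵢ = 46, n = 6.
Posterior ∝ λ^5e^(−2.2λ) · λ^46e^(−6λ) = λ^51e^(−8.2λ), i.e. Gamma(shape=52, rate=8.2).
The mode of a Gamma(a, b) with a ≥ 1 (shape–rate) is (a−1)/b = 51/8.2 ≈ 6.220.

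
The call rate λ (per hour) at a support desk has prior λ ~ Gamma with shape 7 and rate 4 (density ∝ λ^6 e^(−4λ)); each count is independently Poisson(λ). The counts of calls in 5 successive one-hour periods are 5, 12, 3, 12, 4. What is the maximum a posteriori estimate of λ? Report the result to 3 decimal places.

λ̂_MAP = 4.667

Σxᵢ = 5+12+3+12+4 = 36, with n = 5.
Posterior ∝ λ^6e^(−4λ) · λ^36e^(−5λ) = λ^42e^(−9λ), i.e. Gamma(shape=43, rate=9).
The mode of a Gamma(a, b) with a ≥ 1 (shape–rate) is (a−1)/b = 42/9 ≈ 4.667.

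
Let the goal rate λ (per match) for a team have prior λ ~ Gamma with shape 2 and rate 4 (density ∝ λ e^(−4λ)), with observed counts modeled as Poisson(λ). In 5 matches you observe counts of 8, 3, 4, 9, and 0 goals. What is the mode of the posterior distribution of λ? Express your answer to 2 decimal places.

Σxᵢ = 8+3+4+9+0 = 24, with n = 5.
Posterior ∝ λe^(−4λ) · λ^24e^(−5λ) = λ^25e^(−9λ), i.e. Gamma(shape=26, rate=9).
The mode of a Gamma(a, b) with a ≥ 1 (shape–rate) is (a−1)/b = 25/9 ≈ 2.78.

λ̂_MAP = 2.78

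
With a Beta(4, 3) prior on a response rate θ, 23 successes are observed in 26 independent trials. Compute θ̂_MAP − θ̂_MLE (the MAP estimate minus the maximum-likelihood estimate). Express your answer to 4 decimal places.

MAP − MLE = -0.0459

Posterior is Beta(27, 6); MAP = (27−1)/(33−2) = 26/31 ≈ 0.83871.
MLE ignores the prior: θ̂_MLE = k/n = 23/26 ≈ 0.88462.
Difference = 26/31 − 23/26 = -37/806 ≈ -0.0459.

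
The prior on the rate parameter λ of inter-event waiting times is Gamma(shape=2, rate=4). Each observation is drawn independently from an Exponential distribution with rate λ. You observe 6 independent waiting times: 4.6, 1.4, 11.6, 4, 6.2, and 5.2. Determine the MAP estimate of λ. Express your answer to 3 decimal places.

λ̂_MAP = 0.189

The Exponential(rate=λ) likelihood is ∝ λ^n e^(−λΣtᵢ). Here n = 6 and Σtᵢ = 4.6 + 1.4 + 11.6 + 4 + 6.2 + 5.2 = 33.
Posterior ∝ λe^(−4λ) · λ^6e^(−33λ) = λ^7e^(−37λ), i.e. Gamma(8, 37).
Mode = (a−1)/b = 7/37 ≈ 0.189.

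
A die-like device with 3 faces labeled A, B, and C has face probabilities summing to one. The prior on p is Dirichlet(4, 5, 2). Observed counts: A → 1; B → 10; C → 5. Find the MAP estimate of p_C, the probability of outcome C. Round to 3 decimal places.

The posterior is Dirichlet(αᵢ + nᵢ) = Dirichlet(5, 15, 7).
For a Dirichlet(a₁,…,a_K) with all aᵢ > 1, the mode has j-th component (aⱼ − 1)/(Σaᵢ − K).
Here Σaᵢ = 27 and K = 3, so p_C = (7 − 1)/(27 − 3) = 6/24 ≈ 0.250.

MAP estimate of p_C = 0.250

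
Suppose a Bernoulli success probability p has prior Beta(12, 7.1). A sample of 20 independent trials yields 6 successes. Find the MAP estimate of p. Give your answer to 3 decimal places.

p̂_MAP = 0.458

Prior: Beta(12, 7.1).
Data: 6 successes in 20 trials. The binomial likelihood contributes p^6(1−p)^14, so the posterior is Beta(12+6, 7.1+14) = Beta(18, 21.1).
For Beta(a, b) with a, b > 1 the mode is (a−1)/(a+b−2) = 17/37.1 ≈ 0.458.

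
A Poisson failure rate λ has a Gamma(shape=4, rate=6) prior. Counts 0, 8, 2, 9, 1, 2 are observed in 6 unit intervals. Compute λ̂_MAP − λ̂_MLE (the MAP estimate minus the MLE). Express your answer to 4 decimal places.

Σxᵢ = 22. Posterior is Gamma(26, 12); MAP = (26−1)/12 = 25/12 ≈ 2.08333.
MLE = x̄ = 22/6 ≈ 3.66667.
Difference = 25/12 − 22/6 = -19/12 ≈ -1.5833.

MAP − MLE = -1.5833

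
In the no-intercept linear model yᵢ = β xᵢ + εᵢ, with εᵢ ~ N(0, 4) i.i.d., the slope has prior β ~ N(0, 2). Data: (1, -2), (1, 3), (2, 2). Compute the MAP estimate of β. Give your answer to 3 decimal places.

β̂_MAP = 0.625

log p(β | y) = −Σ(yᵢ − βxᵢ)²/(2·4) − β²/(2·2) + const.
Setting the derivative to zero: Σxᵢ(yᵢ − βxᵢ)/4 − β/2 = 0, so β = Σxᵢyᵢ / (Σxᵢ² + σ²/τ²).
Σxᵢyᵢ = 1·(-2) + 1·3 + 2·2 = 5; Σxᵢ² = 6; σ²/τ² = 2.
β̂_MAP = 5 / (6 + 2) = 5/8 ≈ 0.625.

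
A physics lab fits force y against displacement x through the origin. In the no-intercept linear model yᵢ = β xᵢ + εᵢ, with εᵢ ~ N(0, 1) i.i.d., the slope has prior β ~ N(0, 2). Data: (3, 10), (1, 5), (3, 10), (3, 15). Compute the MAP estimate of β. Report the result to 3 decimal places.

log p(β | y) = −Σ(yᵢ − βxᵢ)²/(2·1) − β²/(2·2) + const.
Setting the derivative to zero: Σxᵢ(yᵢ − βxᵢ)/1 − β/2 = 0, so β = Σxᵢyᵢ / (Σxᵢ² + σ²/τ²).
Σxᵢyᵢ = 3·10 + 1·5 + 3·10 + 3·15 = 110; Σxᵢ² = 28; σ²/τ² = 0.5.
β̂_MAP = 110 / (28 + 0.5) = 110/28.5 ≈ 3.860.

β̂_MAP = 3.860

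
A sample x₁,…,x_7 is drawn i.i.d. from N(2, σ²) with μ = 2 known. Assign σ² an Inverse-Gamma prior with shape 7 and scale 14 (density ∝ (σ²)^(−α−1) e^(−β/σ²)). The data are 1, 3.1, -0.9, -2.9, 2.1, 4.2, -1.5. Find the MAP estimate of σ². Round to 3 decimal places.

Sum of squared deviations about the known mean: SS = (1−2)² + (3.1−2)² + (-0.9−2)² + (-2.9−2)² + (2.1−2)² + (4.2−2)² + (-1.5−2)² = 51.73.
The Normal likelihood contributes (σ²)^(−n/2) exp(−SS/(2σ²)), so the posterior is Inverse-Gamma(α + n/2, β + SS/2) = Inverse-Gamma(10.5, 39.865).
The mode of Inverse-Gamma(a, b) is b/(a+1) = 39.865/11.5 ≈ 3.467.

σ̂²_MAP = 3.467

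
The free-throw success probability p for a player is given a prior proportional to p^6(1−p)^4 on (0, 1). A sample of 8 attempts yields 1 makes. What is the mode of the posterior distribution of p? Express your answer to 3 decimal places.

The prior density ∝ p^6(1−p)^4 is the kernel of Beta(7, 5).
Data: 1 success in 8 trials. The binomial likelihood contributes p(1−p)^7, so the posterior is Beta(7+1, 5+7) = Beta(8, 12).
For Beta(a, b) with a, b > 1 the mode is (a−1)/(a+b−2) = 7/18 ≈ 0.389.

p̂_MAP = 0.389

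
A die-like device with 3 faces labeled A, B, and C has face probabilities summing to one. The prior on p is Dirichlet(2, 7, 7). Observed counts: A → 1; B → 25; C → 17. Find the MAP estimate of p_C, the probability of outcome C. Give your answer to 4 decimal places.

MAP estimate of p_C = 0.4107

The posterior is Dirichlet(αᵢ + nᵢ) = Dirichlet(3, 32, 24).
For a Dirichlet(a₁,…,a_K) with all aᵢ > 1, the mode has j-th component (aⱼ − 1)/(Σaᵢ − K).
Here Σaᵢ = 59 and K = 3, so p_C = (24 − 1)/(59 − 3) = 23/56 ≈ 0.4107.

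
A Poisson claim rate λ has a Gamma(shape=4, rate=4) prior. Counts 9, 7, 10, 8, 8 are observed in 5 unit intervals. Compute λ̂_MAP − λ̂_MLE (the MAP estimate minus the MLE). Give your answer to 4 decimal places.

Σxᵢ = 42. Posterior is Gamma(46, 9); MAP = (46−1)/9 = 45/9 ≈ 5.00000.
MLE = x̄ = 42/5 ≈ 8.40000.
Difference = 45/9 − 42/5 = -17/5 ≈ -3.4000.

MAP − MLE = -3.4000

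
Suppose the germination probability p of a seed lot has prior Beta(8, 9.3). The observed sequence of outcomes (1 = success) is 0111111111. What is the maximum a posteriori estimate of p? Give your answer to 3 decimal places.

p̂_MAP = 0.632

Prior: Beta(8, 9.3).
Data: 9 successes in 10 trials (from the sequence). The binomial likelihood contributes p^9(1−p)^1, so the posterior is Beta(8+9, 9.3+1) = Beta(17, 10.3).
For Beta(a, b) with a, b > 1 the mode is (a−1)/(a+b−2) = 16/25.3 ≈ 0.632.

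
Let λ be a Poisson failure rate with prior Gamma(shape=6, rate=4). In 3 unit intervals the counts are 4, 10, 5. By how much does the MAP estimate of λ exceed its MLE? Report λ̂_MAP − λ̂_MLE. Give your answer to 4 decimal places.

MAP − MLE = -2.9048

Σxᵢ = 19. Posterior is Gamma(25, 7); MAP = (25−1)/7 = 24/7 ≈ 3.42857.
MLE = x̄ = 19/3 ≈ 6.33333.
Difference = 24/7 − 19/3 = -61/21 ≈ -2.9048.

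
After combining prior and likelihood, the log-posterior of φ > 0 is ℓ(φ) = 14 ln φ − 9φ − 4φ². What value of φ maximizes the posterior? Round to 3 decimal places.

φ̂_MAP = 0.875

ℓ'(φ) = 14/φ − 9 − 8φ. Setting this to zero and multiplying by φ: 8φ² + 9φ − 14 = 0.
φ = (−9 + √(9² + 4·8·14)) / (2·8) = (−9 + √529) / 16 = (−9 + 23)/16 = 7/8.
ℓ''(φ) = −14/φ² − 8 < 0, confirming a maximum.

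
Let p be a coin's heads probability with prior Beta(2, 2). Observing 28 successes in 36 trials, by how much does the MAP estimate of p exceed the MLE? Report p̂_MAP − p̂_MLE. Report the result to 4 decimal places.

Posterior is Beta(30, 10); MAP = (30−1)/(40−2) = 29/38 ≈ 0.76316.
MLE ignores the prior: p̂_MLE = k/n = 28/36 ≈ 0.77778.
Difference = 29/38 − 28/36 = -5/342 ≈ -0.0146.

MAP − MLE = -0.0146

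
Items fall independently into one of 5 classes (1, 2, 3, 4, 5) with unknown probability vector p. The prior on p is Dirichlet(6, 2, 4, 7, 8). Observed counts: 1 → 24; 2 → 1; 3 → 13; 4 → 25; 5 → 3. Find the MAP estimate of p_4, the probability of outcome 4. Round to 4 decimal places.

The posterior is Dirichlet(αᵢ + nᵢ) = Dirichlet(30, 3, 17, 32, 11).
For a Dirichlet(a₁,…,a_K) with all aᵢ > 1, the mode has j-th component (aⱼ − 1)/(Σaᵢ − K).
Here Σaᵢ = 93 and K = 5, so p_4 = (32 − 1)/(93 − 5) = 31/88 ≈ 0.3523.

MAP estimate: 0.3523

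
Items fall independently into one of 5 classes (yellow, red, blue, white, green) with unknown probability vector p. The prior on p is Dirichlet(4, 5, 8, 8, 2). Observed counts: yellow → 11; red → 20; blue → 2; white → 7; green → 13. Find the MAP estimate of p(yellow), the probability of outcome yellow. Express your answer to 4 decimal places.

The posterior is Dirichlet(αᵢ + nᵢ) = Dirichlet(15, 25, 10, 15, 15).
For a Dirichlet(a₁,…,a_K) with all aᵢ > 1, the mode has j-th component (aⱼ − 1)/(Σaᵢ − K).
Here Σaᵢ = 80 and K = 5, so p(yellow) = (15 − 1)/(80 − 5) = 14/75 ≈ 0.1867.

MAP estimate of p(yellow) = 0.1867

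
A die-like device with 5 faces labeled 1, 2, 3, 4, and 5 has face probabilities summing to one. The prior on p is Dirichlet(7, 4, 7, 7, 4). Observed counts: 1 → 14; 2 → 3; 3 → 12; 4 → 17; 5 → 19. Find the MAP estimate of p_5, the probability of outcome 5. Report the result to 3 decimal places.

The posterior is Dirichlet(αᵢ + nᵢ) = Dirichlet(21, 7, 19, 24, 23).
For a Dirichlet(a₁,…,a_K) with all aᵢ > 1, the mode has j-th component (aⱼ − 1)/(Σaᵢ − K).
Here Σaᵢ = 94 and K = 5, so p_5 = (23 − 1)/(94 − 5) = 22/89 ≈ 0.247.

MAP estimate: 0.247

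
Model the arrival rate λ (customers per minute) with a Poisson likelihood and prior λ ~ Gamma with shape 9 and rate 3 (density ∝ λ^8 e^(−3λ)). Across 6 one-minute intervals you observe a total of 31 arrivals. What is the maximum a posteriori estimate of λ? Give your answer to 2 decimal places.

λ̂_MAP = 4.33

Σxᵢ = 31, n = 6.
Posterior ∝ λ^8e^(−3λ) · λ^31e^(−6λ) = λ^39e^(−9λ), i.e. Gamma(shape=40, rate=9).
The mode of a Gamma(a, b) with a ≥ 1 (shape–rate) is (a−1)/b = 39/9 ≈ 4.33.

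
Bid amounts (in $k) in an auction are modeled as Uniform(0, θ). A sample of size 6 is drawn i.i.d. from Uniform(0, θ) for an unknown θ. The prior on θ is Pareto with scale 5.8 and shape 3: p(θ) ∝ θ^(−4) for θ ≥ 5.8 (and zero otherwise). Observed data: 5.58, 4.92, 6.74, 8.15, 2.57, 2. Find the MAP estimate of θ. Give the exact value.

θ̂_MAP = 8.15

The Uniform(0, θ) likelihood is θ^(−n) for θ ≥ max(xᵢ), zero otherwise. Here max(xᵢ) = 8.15.
Posterior ∝ θ^(−4) · θ^(−6) = θ^(−10) on θ ≥ max(5.8, 8.15) = 8.15.
This density is strictly decreasing in θ, so the posterior mode lies at the lower boundary of the support.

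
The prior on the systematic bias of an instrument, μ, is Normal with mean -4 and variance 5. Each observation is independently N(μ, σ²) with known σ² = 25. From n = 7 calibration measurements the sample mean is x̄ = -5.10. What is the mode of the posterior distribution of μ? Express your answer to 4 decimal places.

n = 7, x̄ = -5.10.
For a Normal prior and Normal likelihood with known variance, the posterior is Normal; its mode equals its mean, the precision-weighted average.
Prior precision 1/σ₀² = 1/5 = 0.2; data precision n/σ² = 7/25 = 0.28.
μ̂ = (0.2·(-4) + 0.28·(-5.1)) / (0.2 + 0.28) = (-2.228)/0.48 = -557/120 ≈ -4.6417.

μ̂_MAP = -4.6417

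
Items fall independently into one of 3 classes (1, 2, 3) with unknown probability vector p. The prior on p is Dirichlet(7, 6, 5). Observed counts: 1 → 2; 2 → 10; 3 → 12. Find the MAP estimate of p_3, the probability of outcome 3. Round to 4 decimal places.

MAP estimate: 0.4103

The posterior is Dirichlet(αᵢ + nᵢ) = Dirichlet(9, 16, 17).
For a Dirichlet(a₁,…,a_K) with all aᵢ > 1, the mode has j-th component (aⱼ − 1)/(Σaᵢ − K).
Here Σaᵢ = 42 and K = 3, so p_3 = (17 − 1)/(42 − 3) = 16/39 ≈ 0.4103.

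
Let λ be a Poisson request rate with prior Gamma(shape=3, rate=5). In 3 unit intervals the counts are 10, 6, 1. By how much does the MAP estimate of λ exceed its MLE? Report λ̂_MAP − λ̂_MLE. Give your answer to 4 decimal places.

MAP − MLE = -3.2917

Σxᵢ = 17. Posterior is Gamma(20, 8); MAP = (20−1)/8 = 19/8 ≈ 2.37500.
MLE = x̄ = 17/3 ≈ 5.66667.
Difference = 19/8 − 17/3 = -79/24 ≈ -3.2917.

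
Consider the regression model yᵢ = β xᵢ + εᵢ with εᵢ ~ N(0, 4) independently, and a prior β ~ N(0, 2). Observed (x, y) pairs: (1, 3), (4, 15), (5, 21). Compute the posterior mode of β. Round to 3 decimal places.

β̂_MAP = 3.818

log p(β | y) = −Σ(yᵢ − βxᵢ)²/(2·4) − β²/(2·2) + const.
Setting the derivative to zero: Σxᵢ(yᵢ − βxᵢ)/4 − β/2 = 0, so β = Σxᵢyᵢ / (Σxᵢ² + σ²/τ²).
Σxᵢyᵢ = 1·3 + 4·15 + 5·21 = 168; Σxᵢ² = 42; σ²/τ² = 2.
β̂_MAP = 168 / (42 + 2) = 168/44 ≈ 3.818.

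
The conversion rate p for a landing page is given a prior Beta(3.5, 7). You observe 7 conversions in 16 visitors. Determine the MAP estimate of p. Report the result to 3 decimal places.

p̂_MAP = 0.388

Prior: Beta(3.5, 7).
Data: 7 successes in 16 trials. The binomial likelihood contributes p^7(1−p)^9, so the posterior is Beta(3.5+7, 7+9) = Beta(10.5, 16).
For Beta(a, b) with a, b > 1 the mode is (a−1)/(a+b−2) = 9.5/24.5 ≈ 0.388.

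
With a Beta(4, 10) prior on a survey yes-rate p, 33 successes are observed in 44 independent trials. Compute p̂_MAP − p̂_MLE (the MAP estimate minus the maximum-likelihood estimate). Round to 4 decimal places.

Posterior is Beta(37, 21); MAP = (37−1)/(58−2) = 36/56 ≈ 0.64286.
MLE ignores the prior: p̂_MLE = k/n = 33/44 ≈ 0.75000.
Difference = 36/56 − 33/44 = -3/28 ≈ -0.1071.

MAP − MLE = -0.1071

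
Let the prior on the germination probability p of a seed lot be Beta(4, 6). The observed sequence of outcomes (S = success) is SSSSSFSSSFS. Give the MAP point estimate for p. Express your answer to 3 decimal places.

p̂_MAP = 0.632

Prior: Beta(4, 6).
Data: 9 successes in 11 trials (from the sequence). The binomial likelihood contributes p^9(1−p)^2, so the posterior is Beta(4+9, 6+2) = Beta(13, 8).
For Beta(a, b) with a, b > 1 the mode is (a−1)/(a+b−2) = 12/19 ≈ 0.632.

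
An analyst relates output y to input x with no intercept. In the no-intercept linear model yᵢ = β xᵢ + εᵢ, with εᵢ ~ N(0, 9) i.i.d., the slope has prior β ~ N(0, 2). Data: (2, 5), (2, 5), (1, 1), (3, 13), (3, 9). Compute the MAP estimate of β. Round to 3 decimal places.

β̂_MAP = 2.762

log p(β | y) = −Σ(yᵢ − βxᵢ)²/(2·9) − β²/(2·2) + const.
Setting the derivative to zero: Σxᵢ(yᵢ − βxᵢ)/9 − β/2 = 0, so β = Σxᵢyᵢ / (Σxᵢ² + σ²/τ²).
Σxᵢyᵢ = 2·5 + 2·5 + 1·1 + 3·13 + 3·9 = 87; Σxᵢ² = 27; σ²/τ² = 4.5.
β̂_MAP = 87 / (27 + 4.5) = 87/31.5 ≈ 2.762.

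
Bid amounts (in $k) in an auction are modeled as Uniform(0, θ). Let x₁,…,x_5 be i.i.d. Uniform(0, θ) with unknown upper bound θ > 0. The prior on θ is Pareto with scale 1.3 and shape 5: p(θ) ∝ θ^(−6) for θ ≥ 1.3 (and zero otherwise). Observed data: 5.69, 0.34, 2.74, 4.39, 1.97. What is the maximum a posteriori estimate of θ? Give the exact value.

θ̂_MAP = 5.69

The Uniform(0, θ) likelihood is θ^(−n) for θ ≥ max(xᵢ), zero otherwise. Here max(xᵢ) = 5.69.
Posterior ∝ θ^(−6) · θ^(−5) = θ^(−11) on θ ≥ max(1.3, 5.69) = 5.69.
This density is strictly decreasing in θ, so the posterior mode lies at the lower boundary of the support.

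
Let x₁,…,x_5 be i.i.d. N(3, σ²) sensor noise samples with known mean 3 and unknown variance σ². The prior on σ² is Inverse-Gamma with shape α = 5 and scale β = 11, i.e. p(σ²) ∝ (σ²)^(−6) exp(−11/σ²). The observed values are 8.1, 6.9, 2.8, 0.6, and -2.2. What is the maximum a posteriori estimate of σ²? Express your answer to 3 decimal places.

σ̂²_MAP = 5.651

Sum of squared deviations about the known mean: SS = (8.1−3)² + (6.9−3)² + (2.8−3)² + (0.6−3)² + (-2.2−3)² = 74.06.
The Normal likelihood contributes (σ²)^(−n/2) exp(−SS/(2σ²)), so the posterior is Inverse-Gamma(α + n/2, β + SS/2) = Inverse-Gamma(7.5, 48.03).
The mode of Inverse-Gamma(a, b) is b/(a+1) = 48.03/8.5 ≈ 5.651.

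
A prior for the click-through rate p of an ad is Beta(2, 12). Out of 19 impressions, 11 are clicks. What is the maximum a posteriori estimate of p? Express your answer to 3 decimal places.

Prior: Beta(2, 12).
Data: 11 successes in 19 trials. The binomial likelihood contributes p^11(1−p)^8, so the posterior is Beta(2+11, 12+8) = Beta(13, 20).
For Beta(a, b) with a, b > 1 the mode is (a−1)/(a+b−2) = 12/31 ≈ 0.387.

p̂_MAP = 0.387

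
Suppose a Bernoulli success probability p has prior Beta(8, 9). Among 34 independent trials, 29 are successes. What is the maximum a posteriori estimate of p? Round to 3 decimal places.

Prior: Beta(8, 9).
Data: 29 successes in 34 trials. The binomial likelihood contributes p^29(1−p)^5, so the posterior is Beta(8+29, 9+5) = Beta(37, 14).
For Beta(a, b) with a, b > 1 the mode is (a−1)/(a+b−2) = 36/49 ≈ 0.735.

p̂_MAP = 0.735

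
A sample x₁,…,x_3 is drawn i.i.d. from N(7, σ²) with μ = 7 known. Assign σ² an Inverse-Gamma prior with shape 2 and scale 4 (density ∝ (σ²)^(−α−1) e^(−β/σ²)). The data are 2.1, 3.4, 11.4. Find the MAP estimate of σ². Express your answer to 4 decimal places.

σ̂²_MAP = 7.1478

Sum of squared deviations about the known mean: SS = (2.1−7)² + (3.4−7)² + (11.4−7)² = 56.33.
The Normal likelihood contributes (σ²)^(−n/2) exp(−SS/(2σ²)), so the posterior is Inverse-Gamma(α + n/2, β + SS/2) = Inverse-Gamma(3.5, 32.165).
The mode of Inverse-Gamma(a, b) is b/(a+1) = 32.165/4.5 ≈ 7.1478.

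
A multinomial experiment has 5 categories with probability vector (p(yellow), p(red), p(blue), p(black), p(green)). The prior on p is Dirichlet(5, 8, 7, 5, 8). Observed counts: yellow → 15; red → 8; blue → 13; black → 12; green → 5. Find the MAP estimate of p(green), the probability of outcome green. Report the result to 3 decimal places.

The posterior is Dirichlet(αᵢ + nᵢ) = Dirichlet(20, 16, 20, 17, 13).
For a Dirichlet(a₁,…,a_K) with all aᵢ > 1, the mode has j-th component (aⱼ − 1)/(Σaᵢ − K).
Here Σaᵢ = 86 and K = 5, so p(green) = (13 − 1)/(86 − 5) = 12/81 ≈ 0.148.

MAP estimate of p(green) = 0.148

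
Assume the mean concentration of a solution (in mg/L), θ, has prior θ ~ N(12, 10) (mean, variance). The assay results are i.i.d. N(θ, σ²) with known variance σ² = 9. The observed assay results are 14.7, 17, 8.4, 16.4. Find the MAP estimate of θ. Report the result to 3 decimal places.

θ̂_MAP = 13.735

n = 4; x̄ = (14.7 + 17 + 8.4 + 16.4)/4 = 56.5/4 = 14.125.
For a Normal prior and Normal likelihood with known variance, the posterior is Normal; its mode equals its mean, the precision-weighted average.
Prior precision 1/σ₀² = 1/10 = 0.1; data precision n/σ² = 4/9.
θ̂ = (0.1·12 + (4/9)·14.125) / (0.1 + 4/9) = (673/90)/(49/90) = 673/49 ≈ 13.735.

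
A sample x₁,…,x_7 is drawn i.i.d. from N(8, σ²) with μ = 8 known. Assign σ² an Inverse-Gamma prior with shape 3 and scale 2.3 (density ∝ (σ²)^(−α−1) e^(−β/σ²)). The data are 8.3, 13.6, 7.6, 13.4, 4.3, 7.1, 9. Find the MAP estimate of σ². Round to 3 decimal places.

σ̂²_MAP = 5.391

Sum of squared deviations about the known mean: SS = (8.3−8)² + (13.6−8)² + (7.6−8)² + (13.4−8)² + (4.3−8)² + (7.1−8)² + (9−8)² = 76.27.
The Normal likelihood contributes (σ²)^(−n/2) exp(−SS/(2σ²)), so the posterior is Inverse-Gamma(α + n/2, β + SS/2) = Inverse-Gamma(6.5, 40.435).
The mode of Inverse-Gamma(a, b) is b/(a+1) = 40.435/7.5 ≈ 5.391.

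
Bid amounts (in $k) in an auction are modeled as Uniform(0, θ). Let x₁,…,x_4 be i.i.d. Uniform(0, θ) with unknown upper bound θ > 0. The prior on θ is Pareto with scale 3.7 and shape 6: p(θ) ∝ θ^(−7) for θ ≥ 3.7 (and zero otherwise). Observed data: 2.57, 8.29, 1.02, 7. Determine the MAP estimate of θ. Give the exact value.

θ̂_MAP = 8.29

The Uniform(0, θ) likelihood is θ^(−n) for θ ≥ max(xᵢ), zero otherwise. Here max(xᵢ) = 8.29.
Posterior ∝ θ^(−7) · θ^(−4) = θ^(−11) on θ ≥ max(3.7, 8.29) = 8.29.
This density is strictly decreasing in θ, so the posterior mode lies at the lower boundary of the support.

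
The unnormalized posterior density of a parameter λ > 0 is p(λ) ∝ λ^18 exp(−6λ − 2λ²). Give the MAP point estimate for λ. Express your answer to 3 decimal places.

ℓ'(λ) = 18/λ − 6 − 4λ. Setting this to zero and multiplying by λ: 4λ² + 6λ − 18 = 0.
λ = (−6 + √(6² + 4·4·18)) / (2·4) = (−6 + √324) / 8 = (−6 + 18)/8 = 3/2.
ℓ''(λ) = −18/λ² − 4 < 0, confirming a maximum.

λ̂_MAP = 1.500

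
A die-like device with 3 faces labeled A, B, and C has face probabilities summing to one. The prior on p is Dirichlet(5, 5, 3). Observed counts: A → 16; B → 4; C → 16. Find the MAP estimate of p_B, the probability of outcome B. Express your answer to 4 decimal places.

MAP estimate of p_B = 0.1739

The posterior is Dirichlet(αᵢ + nᵢ) = Dirichlet(21, 9, 19).
For a Dirichlet(a₁,…,a_K) with all aᵢ > 1, the mode has j-th component (aⱼ − 1)/(Σaᵢ − K).
Here Σaᵢ = 49 and K = 3, so p_B = (9 − 1)/(49 − 3) = 8/46 ≈ 0.1739.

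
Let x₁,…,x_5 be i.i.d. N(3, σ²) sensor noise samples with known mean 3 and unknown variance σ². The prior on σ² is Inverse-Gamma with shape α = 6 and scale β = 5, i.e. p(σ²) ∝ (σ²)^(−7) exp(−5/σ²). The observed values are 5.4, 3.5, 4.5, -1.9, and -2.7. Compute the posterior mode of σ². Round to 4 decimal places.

σ̂²_MAP = 3.9347

Sum of squared deviations about the known mean: SS = (5.4−3)² + (3.5−3)² + (4.5−3)² + (-1.9−3)² + (-2.7−3)² = 64.76.
The Normal likelihood contributes (σ²)^(−n/2) exp(−SS/(2σ²)), so the posterior is Inverse-Gamma(α + n/2, β + SS/2) = Inverse-Gamma(8.5, 37.38).
The mode of Inverse-Gamma(a, b) is b/(a+1) = 37.38/9.5 ≈ 3.9347.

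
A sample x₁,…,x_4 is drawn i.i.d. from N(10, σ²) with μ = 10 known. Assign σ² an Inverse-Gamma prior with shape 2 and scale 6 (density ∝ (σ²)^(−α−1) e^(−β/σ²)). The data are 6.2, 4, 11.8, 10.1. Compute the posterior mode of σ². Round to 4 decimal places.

Sum of squared deviations about the known mean: SS = (6.2−10)² + (4−10)² + (11.8−10)² + (10.1−10)² = 53.69.
The Normal likelihood contributes (σ²)^(−n/2) exp(−SS/(2σ²)), so the posterior is Inverse-Gamma(α + n/2, β + SS/2) = Inverse-Gamma(4, 32.845).
The mode of Inverse-Gamma(a, b) is b/(a+1) = 32.845/5 ≈ 6.5690.

σ̂²_MAP = 6.5690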